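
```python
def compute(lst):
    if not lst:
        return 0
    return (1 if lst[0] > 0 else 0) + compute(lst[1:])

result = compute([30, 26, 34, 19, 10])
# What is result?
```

Count of positive elements in [30, 26, 34, 19, 10] = 5

Answer: 5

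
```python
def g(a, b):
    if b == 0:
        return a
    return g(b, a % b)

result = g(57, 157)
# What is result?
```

g(57, 157) -> g(157, 57) -> g(57, 43) -> g(43, 14) -> g(14, 1) -> g(1, 0) -> 1

Answer: 1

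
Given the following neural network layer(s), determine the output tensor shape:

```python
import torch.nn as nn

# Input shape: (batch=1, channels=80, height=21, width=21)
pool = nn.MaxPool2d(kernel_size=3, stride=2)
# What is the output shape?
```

Input: (1, 80, 21, 21) -> Output: (1, 80, 10, 10)

Answer: (1, 80, 10, 10)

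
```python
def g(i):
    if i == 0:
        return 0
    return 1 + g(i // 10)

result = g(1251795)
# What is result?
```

Count of digits of 1251795: 7

Answer: 7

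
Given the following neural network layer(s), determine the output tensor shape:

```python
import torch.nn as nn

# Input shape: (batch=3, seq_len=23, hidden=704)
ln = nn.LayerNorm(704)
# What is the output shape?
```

Input: (3, 23, 704) -> Output: (3, 23, 704)

Answer: (3, 23, 704)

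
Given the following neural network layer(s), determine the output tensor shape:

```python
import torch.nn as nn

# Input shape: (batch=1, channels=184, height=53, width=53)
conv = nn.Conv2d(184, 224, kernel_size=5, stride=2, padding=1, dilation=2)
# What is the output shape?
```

Input: (1, 184, 53, 53) -> Output: (1, 224, 24, 24)

Answer: (1, 224, 24, 24)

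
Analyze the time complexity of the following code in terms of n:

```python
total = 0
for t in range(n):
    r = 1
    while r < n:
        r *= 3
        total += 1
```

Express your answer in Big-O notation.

Each loop level contributes: n × log n. Multiplying the contributions gives O(n log n).

Answer: O(n log n)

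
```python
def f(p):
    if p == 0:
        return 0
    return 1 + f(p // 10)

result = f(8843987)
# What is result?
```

Count of digits of 8843987: 7

Answer: 7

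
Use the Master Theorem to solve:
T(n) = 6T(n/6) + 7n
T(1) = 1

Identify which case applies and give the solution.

a=6, b=6, f(n)=7n. log_6(6) = 1. Since c=1 = 1, Case 2 applies: T(n) = Θ(n^log_b(a) · log n) = O(n log n).

Answer: O(n log n) - Case 2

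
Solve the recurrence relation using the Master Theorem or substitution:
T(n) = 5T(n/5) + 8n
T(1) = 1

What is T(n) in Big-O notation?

By Master Theorem: a=5, b=5, f(n)=8n. Since log_5(5) = 1 and f(n) = Θ(n^1), Case 2 applies. T(n) = O(n log n).

Answer: O(n log n)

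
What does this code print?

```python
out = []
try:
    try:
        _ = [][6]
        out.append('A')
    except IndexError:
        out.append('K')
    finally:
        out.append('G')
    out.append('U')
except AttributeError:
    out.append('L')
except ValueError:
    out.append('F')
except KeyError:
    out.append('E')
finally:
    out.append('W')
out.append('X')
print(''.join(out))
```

Execution trace: 'K' (inner except IndexError) → 'G' (inner finally) → 'U' (try body, no exception) → 'W' (finally) → 'X' (after the try/except). Output: KGUWX

Answer: KGUWX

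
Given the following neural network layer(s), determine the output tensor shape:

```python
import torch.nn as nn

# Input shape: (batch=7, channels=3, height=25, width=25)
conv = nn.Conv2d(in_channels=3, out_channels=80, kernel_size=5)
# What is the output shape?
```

Input: (7, 3, 25, 25) -> Output: (7, 80, 21, 21)

Answer: (7, 80, 21, 21)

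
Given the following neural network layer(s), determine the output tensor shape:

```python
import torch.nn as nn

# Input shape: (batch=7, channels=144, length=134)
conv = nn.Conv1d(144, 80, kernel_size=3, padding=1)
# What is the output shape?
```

Input: (7, 144, 134) -> Output: (7, 80, 134)

Answer: (7, 80, 134)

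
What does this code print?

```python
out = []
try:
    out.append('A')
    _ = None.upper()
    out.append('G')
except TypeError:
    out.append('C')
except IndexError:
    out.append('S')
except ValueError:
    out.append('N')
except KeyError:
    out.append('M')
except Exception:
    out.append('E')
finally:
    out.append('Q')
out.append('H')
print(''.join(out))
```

Execution trace: 'A' (try body) → 'E' (except Exception) → 'Q' (finally) → 'H' (after the try/except). Output: AEQH

Answer: AEQH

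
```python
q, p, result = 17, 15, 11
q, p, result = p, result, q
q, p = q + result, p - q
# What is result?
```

Trace:
`q, p, result = 17, 15, 11` → q = 17; p = 15; result = 11
`q, p, result = p, result, q` → q = 15; p = 11; result = 17
`q, p = q + result, p - q` → q = 32; p = -4
So result = 17

Answer: 17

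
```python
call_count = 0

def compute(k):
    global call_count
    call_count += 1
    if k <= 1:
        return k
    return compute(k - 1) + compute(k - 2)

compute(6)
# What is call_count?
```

Calls(k) = 1 + Calls(k-1) + Calls(k-2); Calls(0)=Calls(1)=1. For k=6 this gives 25.

Answer: 25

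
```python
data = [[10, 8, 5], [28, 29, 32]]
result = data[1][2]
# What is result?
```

Trace:
`data = [[10, 8, 5], [28, 29, 32]]` → data = [[10, 8, 5], [28, 29, 32]]
`result = data[1][2]` → result = 32
So result = 32

Answer: 32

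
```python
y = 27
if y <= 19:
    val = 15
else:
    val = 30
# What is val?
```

Trace:
`y = 27` → y = 27
`if y <= 19: ...` → y <= 19 is False, take else branch → val = 30
So val = 30

Answer: 30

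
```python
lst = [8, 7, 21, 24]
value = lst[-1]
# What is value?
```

Trace:
`lst = [8, 7, 21, 24]` → lst = [8, 7, 21, 24]
`value = lst[-1]` → value = 24
So value = 24

Answer: 24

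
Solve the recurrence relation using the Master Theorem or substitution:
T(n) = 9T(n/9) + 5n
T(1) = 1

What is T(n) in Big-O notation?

By Master Theorem: a=9, b=9, f(n)=5n. Since log_9(9) = 1 and f(n) = Θ(n^1), Case 2 applies. T(n) = O(n log n).

Answer: O(n log n)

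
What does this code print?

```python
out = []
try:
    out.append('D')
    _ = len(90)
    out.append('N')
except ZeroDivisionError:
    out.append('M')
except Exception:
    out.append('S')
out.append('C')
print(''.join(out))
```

Execution trace: 'D' (try body) → 'S' (except Exception) → 'C' (after the try/except). Output: DSC

Answer: DSC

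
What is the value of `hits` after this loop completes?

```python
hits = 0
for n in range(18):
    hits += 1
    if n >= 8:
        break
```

Loop breaks when n reaches 8, hits is 9
`hits` takes the values: 0 → 1 → 2 → 3 → 4 → 5 → 6 → 7 → 8 → 9

Answer: 9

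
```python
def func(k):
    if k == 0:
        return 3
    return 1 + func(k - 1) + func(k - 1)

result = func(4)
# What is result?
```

func(k) = 1 + 2·func(k-1), func(0)=3. Closed form: (3+1)·2^4 - 1 = 63.

Answer: 63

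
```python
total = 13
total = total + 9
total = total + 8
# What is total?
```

Trace:
`total = 13` → total = 13
`total = total + 9` → total = 22
`total = total + 8` → total = 30
So total = 30

Answer: 30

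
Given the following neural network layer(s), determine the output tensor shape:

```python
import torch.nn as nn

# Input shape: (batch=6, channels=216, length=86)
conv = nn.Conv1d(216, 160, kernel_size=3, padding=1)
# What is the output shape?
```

Input: (6, 216, 86) -> Output: (6, 160, 86)

Answer: (6, 160, 86)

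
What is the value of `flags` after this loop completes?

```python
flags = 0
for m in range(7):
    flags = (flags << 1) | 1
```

Build 7 consecutive 1-bits: 0b1111111
`flags` takes the values: 0 → 1 → 3 → 7 → 15 → 31 → 63 → 127

Answer: 127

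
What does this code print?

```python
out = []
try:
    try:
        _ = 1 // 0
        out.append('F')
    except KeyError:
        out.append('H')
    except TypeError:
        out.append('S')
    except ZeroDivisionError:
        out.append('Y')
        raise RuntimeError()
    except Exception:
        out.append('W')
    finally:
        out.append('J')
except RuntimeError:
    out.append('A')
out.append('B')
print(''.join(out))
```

Execution trace: 'Y' (except ZeroDivisionError) → 'J' (finally) → 'A' (outer except RuntimeError) → 'B' (after the try/except). Output: YJAB

Answer: YJAB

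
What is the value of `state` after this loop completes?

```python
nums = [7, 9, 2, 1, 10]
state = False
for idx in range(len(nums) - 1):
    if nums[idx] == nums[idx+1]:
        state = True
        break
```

Check consecutive duplicates in [7, 9, 2, 1, 10]
`state` takes the values: False

Answer: False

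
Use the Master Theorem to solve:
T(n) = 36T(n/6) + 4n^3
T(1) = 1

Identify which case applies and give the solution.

a=36, b=6, f(n)=4n^3. log_6(36) = 2. Since c=3 > 2 and the regularity condition holds (36(n/6)^3 = (36/6^3)n^3 with 36/6^3 < 1), Case 3 applies: T(n) = Θ(f(n)) = O(n^3).

Answer: O(n^3) - Case 3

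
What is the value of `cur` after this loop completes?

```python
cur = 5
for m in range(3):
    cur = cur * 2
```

Multiply by 2, 3 times: 5 * 2^3 = 40
`cur` takes the values: 5 → 10 → 20 → 40

Answer: 40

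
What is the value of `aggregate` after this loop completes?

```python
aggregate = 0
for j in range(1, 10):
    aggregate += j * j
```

Sum of squares 1² to 9² = 285
`aggregate` takes the values: 0 → 1 → 5 → 14 → 30 → 55 → 91 → 140 → 204 → 285

Answer: 285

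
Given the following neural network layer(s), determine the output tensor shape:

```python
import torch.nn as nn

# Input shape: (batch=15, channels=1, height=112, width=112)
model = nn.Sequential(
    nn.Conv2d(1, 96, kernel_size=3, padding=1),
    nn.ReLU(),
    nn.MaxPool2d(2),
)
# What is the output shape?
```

Input: (15, 1, 112, 112) -> after Conv2d: (15, 96, 112, 112) -> after ReLU: (15, 96, 112, 112) -> Output: (15, 96, 56, 56)

Answer: (15, 96, 56, 56)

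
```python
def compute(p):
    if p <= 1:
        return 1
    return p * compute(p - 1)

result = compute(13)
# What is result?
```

compute(13) = 13 * 12 * 11 * 10 * 9 * 8 * 7 * 6 * 5 * 4 * 3 * 2 * 1 = 6227020800

Answer: 6227020800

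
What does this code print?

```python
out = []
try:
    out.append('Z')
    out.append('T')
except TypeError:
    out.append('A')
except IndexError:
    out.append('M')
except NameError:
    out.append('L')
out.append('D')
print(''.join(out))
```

Execution trace: 'Z' (try body) → 'T' (try body, no exception) → 'D' (after the try/except). Output: ZTD

Answer: ZTD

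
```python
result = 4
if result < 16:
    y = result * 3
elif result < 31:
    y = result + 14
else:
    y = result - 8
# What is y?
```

Trace:
`result = 4` → result = 4
`if result < 16: ...` → result < 16 is True → y = 12
So y = 12

Answer: 12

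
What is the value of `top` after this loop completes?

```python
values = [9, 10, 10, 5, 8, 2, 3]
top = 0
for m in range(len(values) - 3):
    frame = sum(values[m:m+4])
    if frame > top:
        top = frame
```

Max sum of 4-element window in [9, 10, 10, 5, 8, 2, 3]
`top` takes the values: 0 → 34

Answer: 34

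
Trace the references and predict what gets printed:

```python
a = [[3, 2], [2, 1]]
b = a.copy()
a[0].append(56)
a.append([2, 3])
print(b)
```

Key concept: shallow copy with nested lists.
Step by step:
`a = [[3, 2], [2, 1]]` → a = [[3, 2], [2, 1]]
`b = a.copy()` → b = [[3, 2], [2, 1]]
`a[0].append(56)` → a = [[3, 2, 56], [2, 1]]; b = [[3, 2, 56], [2, 1]]
`a.append([2, 3])` → a = [[3, 2, 56], [2, 1], [2, 3]]
`print(b)` → prints [[3, 2, 56], [2, 1]]

Answer: [[3, 2, 56], [2, 1]]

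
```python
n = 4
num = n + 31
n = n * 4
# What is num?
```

Trace:
`n = 4` → n = 4
`num = n + 31` → num = 35
`n = n * 4` → n = 16
So num = 35

Answer: 35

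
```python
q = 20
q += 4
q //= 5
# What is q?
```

Trace:
`q = 20` → q = 20
`q += 4` → q = 24
`q //= 5` → q = 4
So q = 4

Answer: 4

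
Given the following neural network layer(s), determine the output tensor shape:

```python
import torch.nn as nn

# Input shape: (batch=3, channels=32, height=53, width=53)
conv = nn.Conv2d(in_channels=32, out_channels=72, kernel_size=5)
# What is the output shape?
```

Input: (3, 32, 53, 53) -> Output: (3, 72, 49, 49)

Answer: (3, 72, 49, 49)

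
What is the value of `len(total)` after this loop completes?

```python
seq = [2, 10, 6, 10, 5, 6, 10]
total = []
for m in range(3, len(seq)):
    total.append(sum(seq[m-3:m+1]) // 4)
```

Number of 4-element averages
`total` takes the values: [] → [7] → [7, 7] → [7, 7, 6] → [7, 7, 6, 7]
So `len(total)` = 4

Answer: 4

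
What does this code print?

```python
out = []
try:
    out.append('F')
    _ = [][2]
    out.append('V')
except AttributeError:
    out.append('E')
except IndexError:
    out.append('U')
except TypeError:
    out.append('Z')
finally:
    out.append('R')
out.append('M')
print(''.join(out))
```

Execution trace: 'F' (try body) → 'U' (except IndexError) → 'R' (finally) → 'M' (after the try/except). Output: FURM

Answer: FURM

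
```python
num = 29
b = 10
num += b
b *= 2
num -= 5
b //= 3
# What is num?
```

Trace:
`num = 29` → num = 29
`b = 10` → b = 10
`num += b` → num = 39
`b *= 2` → b = 20
`num -= 5` → num = 34
`b //= 3` → b = 6
So num = 34

Answer: 34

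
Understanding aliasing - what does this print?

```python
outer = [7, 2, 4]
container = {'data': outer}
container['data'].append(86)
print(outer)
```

Key concept: dict holds reference to list.
Step by step:
`outer = [7, 2, 4]` → outer = [7, 2, 4]
`container = {'data': outer}` → container = {'data': [7, 2, 4]}
`container['data'].append(86)` → outer = [7, 2, 4, 86]; container = {'data': [7, 2, 4, 86]}
`print(outer)` → prints [7, 2, 4, 86]

Answer: [7, 2, 4, 86]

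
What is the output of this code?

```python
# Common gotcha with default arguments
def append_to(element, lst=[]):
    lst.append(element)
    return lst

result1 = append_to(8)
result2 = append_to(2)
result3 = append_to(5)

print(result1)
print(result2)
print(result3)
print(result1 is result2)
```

Key concept: mutable default argument gotcha.
Step by step:
`result1 = append_to(8)` → result1 = [8]
`result2 = append_to(2)` → result1 = [8, 2] (same object as result2); result2 = [8, 2] (same object as result1)
`result3 = append_to(5)` → result1 = [8, 2, 5] (same object as result2, result3); result2 = [8, 2, 5] (same object as result1, result3); result3 = [8, 2, 5] (same object as result1, result2)
`print(result1)` → prints [8, 2, 5]
`print(result2)` → prints [8, 2, 5]
`print(result3)` → prints [8, 2, 5]
`print(result1 is result2)` → prints True

Answer:
[8, 2, 5]
[8, 2, 5]
[8, 2, 5]
True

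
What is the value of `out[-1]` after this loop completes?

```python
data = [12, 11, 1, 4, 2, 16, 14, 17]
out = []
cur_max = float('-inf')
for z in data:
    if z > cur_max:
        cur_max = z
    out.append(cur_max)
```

Running max ends at 17
`out` takes the values: [] → [12] → [12, 12] → [12, 12, 12] → [12, 12, 12, 12] → [12, 12, 12, 12, 12] → [12, 12, 12, 12, 12, 16] → [12, 12, 12, 12, 12, 16, 16] → [12, 12, 12, 12, 12, 16, 16, 17]
So `out[-1]` = 17

Answer: 17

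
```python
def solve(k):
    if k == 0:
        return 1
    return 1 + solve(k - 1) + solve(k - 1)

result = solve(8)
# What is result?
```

solve(k) = 1 + 2·solve(k-1), solve(0)=1. Closed form: (1+1)·2^8 - 1 = 511.

Answer: 511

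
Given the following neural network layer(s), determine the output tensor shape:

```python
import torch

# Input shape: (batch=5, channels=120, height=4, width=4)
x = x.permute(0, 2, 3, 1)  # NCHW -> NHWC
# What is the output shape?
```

Input: (5, 120, 4, 4) -> Output: (5, 4, 4, 120)

Answer: (5, 4, 4, 120)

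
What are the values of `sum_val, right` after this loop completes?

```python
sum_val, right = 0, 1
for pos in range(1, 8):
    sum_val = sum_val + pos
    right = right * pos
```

Sum and factorial of 1 to 7
`sum_val, right` takes the values: (0, 1) → (1, 1) → (3, 1) → (3, 2) → (6, 2) → (6, 6) → (10, 6) → (10, 24) → (15, 24) → (15, 120) → (21, 120) → (21, 720) → (28, 720) → (28, 5040)

Answer: 28, 5040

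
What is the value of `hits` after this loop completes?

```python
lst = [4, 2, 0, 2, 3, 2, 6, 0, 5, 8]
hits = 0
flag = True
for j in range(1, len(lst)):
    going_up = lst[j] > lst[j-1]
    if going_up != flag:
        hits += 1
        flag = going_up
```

Count direction changes in [4, 2, 0, 2, 3, 2, 6, 0, 5, 8]
`hits` takes the values: 0 → 1 → 2 → 3 → 4 → 5 → 6

Answer: 6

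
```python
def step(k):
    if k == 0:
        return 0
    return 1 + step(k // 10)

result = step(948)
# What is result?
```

Count of digits of 948: 3

Answer: 3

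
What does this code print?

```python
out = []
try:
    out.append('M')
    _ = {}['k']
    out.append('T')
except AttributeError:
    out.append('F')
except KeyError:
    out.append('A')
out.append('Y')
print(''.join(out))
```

Execution trace: 'M' (try body) → 'A' (except KeyError) → 'Y' (after the try/except). Output: MAY

Answer: MAY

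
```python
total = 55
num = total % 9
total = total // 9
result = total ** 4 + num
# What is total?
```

Trace:
`total = 55` → total = 55
`num = total % 9` → num = 1
`total = total // 9` → total = 6
`result = total ** 4 + num` → result = 1297
So total = 6

Answer: 6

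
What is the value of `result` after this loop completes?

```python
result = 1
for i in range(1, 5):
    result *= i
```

4! = 24
`result` takes the values: 1 → 2 → 6 → 24

Answer: 24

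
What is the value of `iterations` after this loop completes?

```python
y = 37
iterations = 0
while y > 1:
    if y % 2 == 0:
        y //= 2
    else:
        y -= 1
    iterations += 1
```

Steps to reduce 37 to 1
`iterations` takes the values: 0 → 1 → 2 → 3 → 4 → 5 → 6 → 7

Answer: 7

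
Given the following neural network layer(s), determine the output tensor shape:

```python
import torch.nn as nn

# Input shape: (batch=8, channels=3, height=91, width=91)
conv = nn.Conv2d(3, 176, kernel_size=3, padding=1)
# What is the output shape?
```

Input: (8, 3, 91, 91) -> Output: (8, 176, 91, 91)

Answer: (8, 176, 91, 91)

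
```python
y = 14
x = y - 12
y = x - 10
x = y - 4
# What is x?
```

Trace:
`y = 14` → y = 14
`x = y - 12` → x = 2
`y = x - 10` → y = -8
`x = y - 4` → x = -12
So x = -12

Answer: -12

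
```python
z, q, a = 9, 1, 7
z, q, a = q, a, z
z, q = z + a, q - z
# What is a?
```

Trace:
`z, q, a = 9, 1, 7` → z = 9; q = 1; a = 7
`z, q, a = q, a, z` → z = 1; q = 7; a = 9
`z, q = z + a, q - z` → z = 10; q = 6
So a = 9

Answer: 9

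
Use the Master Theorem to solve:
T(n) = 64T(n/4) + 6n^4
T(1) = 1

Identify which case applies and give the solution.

a=64, b=4, f(n)=6n^4. log_4(64) = 3. Since c=4 > 3 and the regularity condition holds (64(n/4)^4 = (64/4^4)n^4 with 64/4^4 < 1), Case 3 applies: T(n) = Θ(f(n)) = O(n^4).

Answer: O(n^4) - Case 3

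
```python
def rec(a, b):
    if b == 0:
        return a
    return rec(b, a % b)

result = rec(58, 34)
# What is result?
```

rec(58, 34) -> rec(34, 24) -> rec(24, 10) -> rec(10, 4) -> rec(4, 2) -> rec(2, 0) -> 2

Answer: 2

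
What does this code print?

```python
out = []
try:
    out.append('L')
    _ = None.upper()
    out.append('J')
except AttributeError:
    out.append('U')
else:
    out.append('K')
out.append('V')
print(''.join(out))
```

Execution trace: 'L' (try body) → 'U' (except AttributeError) → 'V' (after the try/except). Output: LUV

Answer: LUV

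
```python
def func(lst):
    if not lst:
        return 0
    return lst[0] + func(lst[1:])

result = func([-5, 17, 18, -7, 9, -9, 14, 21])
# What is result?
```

(-5) + 17 + 18 + (-7) + 9 + (-9) + 14 + 21 + 0 = 58

Answer: 58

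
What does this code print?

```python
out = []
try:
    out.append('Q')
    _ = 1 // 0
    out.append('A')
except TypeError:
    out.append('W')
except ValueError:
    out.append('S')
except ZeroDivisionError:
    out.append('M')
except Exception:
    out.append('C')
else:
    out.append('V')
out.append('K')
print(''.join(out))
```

Execution trace: 'Q' (try body) → 'M' (except ZeroDivisionError) → 'K' (after the try/except). Output: QMK

Answer: QMK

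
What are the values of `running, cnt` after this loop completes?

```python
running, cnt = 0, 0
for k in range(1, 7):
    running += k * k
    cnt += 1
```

Sum of squares and count
`running, cnt` takes the values: (0, 0) → (1, 0) → (1, 1) → (5, 1) → (5, 2) → (14, 2) → (14, 3) → (30, 3) → (30, 4) → (55, 4) → (55, 5) → (91, 5) → (91, 6)

Answer: 91, 6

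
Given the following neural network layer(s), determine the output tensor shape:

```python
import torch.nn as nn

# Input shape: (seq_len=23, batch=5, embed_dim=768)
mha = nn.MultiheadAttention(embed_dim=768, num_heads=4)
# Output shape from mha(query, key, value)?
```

Input: (23, 5, 768) -> Output: (23, 5, 768)

Answer: (23, 5, 768)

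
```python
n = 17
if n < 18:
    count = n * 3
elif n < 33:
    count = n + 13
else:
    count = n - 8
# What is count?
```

Trace:
`n = 17` → n = 17
`if n < 18: ...` → n < 18 is True → count = 51
So count = 51

Answer: 51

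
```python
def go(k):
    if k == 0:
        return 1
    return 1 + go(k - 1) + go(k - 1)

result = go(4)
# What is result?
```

go(k) = 1 + 2·go(k-1), go(0)=1. Closed form: (1+1)·2^4 - 1 = 31.

Answer: 31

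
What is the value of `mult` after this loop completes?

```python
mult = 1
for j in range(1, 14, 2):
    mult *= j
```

Product of 1, 3, 5, ... up to 13
`mult` takes the values: 1 → 3 → 15 → 105 → 945 → 10395 → 135135

Answer: 135135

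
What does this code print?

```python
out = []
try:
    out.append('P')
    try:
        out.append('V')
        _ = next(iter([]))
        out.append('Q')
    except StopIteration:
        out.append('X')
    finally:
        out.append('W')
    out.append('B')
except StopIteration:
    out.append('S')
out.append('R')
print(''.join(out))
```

Execution trace: 'P' (try body) → 'V' (inner try body) → 'X' (inner except StopIteration) → 'W' (inner finally) → 'B' (try body, no exception) → 'R' (after the try/except). Output: PVXWBR

Answer: PVXWBR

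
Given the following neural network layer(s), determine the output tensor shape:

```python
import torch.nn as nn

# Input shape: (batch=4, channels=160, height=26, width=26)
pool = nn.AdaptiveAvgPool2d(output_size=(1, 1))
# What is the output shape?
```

Input: (4, 160, 26, 26) -> Output: (4, 160, 1, 1)

Answer: (4, 160, 1, 1)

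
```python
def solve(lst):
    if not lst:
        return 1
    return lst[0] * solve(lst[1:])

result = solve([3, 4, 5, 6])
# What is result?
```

Product over [3, 4, 5, 6] = 3 * 4 * 5 * 6 = 360

Answer: 360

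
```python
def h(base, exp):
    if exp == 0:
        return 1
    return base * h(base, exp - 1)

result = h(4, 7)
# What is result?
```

h(4, 7) = 4 * 4 * 4 * 4 * 4 * 4 * 4 = 16384

Answer: 16384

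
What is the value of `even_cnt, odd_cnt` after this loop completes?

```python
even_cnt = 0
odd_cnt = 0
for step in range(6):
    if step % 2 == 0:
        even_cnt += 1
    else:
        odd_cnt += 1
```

Count evens and odds in range(6)
`even_cnt, odd_cnt` takes the values: (0, 0) → (1, 0) → (1, 1) → (2, 1) → (2, 2) → (3, 2) → (3, 3)

Answer: 3, 3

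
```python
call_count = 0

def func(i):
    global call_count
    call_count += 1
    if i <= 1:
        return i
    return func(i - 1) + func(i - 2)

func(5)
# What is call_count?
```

Calls(i) = 1 + Calls(i-1) + Calls(i-2); Calls(0)=Calls(1)=1. For i=5 this gives 15.

Answer: 15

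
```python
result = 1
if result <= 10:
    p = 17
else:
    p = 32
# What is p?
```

Trace:
`result = 1` → result = 1
`if result <= 10: ...` → result <= 10 is True → p = 17
So p = 17

Answer: 17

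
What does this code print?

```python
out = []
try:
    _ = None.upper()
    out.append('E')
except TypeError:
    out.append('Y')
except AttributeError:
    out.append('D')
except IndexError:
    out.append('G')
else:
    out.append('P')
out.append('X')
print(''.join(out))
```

Execution trace: 'D' (except AttributeError) → 'X' (after the try/except). Output: DX

Answer: DX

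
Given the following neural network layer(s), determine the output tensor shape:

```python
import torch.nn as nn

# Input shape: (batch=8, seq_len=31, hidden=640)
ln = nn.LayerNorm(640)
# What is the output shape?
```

Input: (8, 31, 640) -> Output: (8, 31, 640)

Answer: (8, 31, 640)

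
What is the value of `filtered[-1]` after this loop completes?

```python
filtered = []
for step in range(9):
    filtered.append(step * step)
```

Last element of squares 0 to 8
`filtered` takes the values: [] → [0] → [0, 1] → [0, 1, 4] → [0, 1, 4, 9] → [0, 1, 4, 9, 16] → [0, 1, 4, 9, 16, 25] → [0, 1, 4, 9, 16, 25, 36] → [0, 1, 4, 9, 16, 25, 36, 49] → [0, 1, 4, 9, 16, 25, 36, 49, 64]
So `filtered[-1]` = 64

Answer: 64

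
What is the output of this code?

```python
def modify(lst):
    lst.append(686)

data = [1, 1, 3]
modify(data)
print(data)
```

Key concept: function modifies passed list.
Step by step:
`data = [1, 1, 3]` → data = [1, 1, 3]
`modify(data)` → data = [1, 1, 3, 686]
`print(data)` → prints [1, 1, 3, 686]

Answer: [1, 1, 3, 686]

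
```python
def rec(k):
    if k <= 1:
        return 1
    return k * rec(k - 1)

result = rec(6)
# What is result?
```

rec(6) = 6 * 5 * 4 * 3 * 2 * 1 = 720

Answer: 720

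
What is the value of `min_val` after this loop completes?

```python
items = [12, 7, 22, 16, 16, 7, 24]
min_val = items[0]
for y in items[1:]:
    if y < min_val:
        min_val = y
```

Minimum of [12, 7, 22, 16, 16, 7, 24]
`min_val` takes the values: 12 → 7

Answer: 7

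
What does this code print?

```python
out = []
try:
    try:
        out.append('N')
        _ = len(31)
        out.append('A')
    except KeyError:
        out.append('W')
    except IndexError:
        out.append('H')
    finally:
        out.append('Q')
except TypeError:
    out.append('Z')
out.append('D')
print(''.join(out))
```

Execution trace: 'N' (try body) → 'Q' (finally) → 'Z' (outer except TypeError) → 'D' (after the try/except). Output: NQZD

Answer: NQZD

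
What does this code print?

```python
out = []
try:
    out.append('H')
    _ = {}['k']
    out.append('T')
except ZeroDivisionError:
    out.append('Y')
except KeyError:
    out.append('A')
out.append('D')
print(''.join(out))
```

Execution trace: 'H' (try body) → 'A' (except KeyError) → 'D' (after the try/except). Output: HAD

Answer: HAD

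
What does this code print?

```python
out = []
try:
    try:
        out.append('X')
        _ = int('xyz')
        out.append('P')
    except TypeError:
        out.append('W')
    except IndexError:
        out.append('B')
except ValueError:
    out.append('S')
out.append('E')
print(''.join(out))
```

Execution trace: 'X' (inner try body) → 'S' (outer except ValueError) → 'E' (after the try/except). Output: XSE

Answer: XSE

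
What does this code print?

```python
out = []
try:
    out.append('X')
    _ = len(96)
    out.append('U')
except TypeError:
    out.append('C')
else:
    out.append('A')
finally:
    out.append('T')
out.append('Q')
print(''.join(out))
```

Execution trace: 'X' (try body) → 'C' (except TypeError) → 'T' (finally) → 'Q' (after the try/except). Output: XCTQ

Answer: XCTQ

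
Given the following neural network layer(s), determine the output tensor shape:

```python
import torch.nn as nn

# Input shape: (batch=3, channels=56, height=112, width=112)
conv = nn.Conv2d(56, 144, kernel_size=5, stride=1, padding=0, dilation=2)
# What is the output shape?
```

Input: (3, 56, 112, 112) -> Output: (3, 144, 104, 104)

Answer: (3, 144, 104, 104)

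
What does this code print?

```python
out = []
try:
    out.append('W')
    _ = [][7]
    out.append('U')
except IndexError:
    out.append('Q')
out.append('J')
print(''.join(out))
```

Execution trace: 'W' (try body) → 'Q' (except IndexError) → 'J' (after the try/except). Output: WQJ

Answer: WQJ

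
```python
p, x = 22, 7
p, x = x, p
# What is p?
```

Trace:
`p, x = 22, 7` → p = 22; x = 7
`p, x = x, p` → p = 7; x = 22
So p = 7

Answer: 7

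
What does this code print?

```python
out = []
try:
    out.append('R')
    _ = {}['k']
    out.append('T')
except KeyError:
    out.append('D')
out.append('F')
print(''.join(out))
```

Execution trace: 'R' (try body) → 'D' (except KeyError) → 'F' (after the try/except). Output: RDF

Answer: RDF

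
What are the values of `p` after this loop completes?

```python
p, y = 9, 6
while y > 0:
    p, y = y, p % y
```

GCD of 9 and 6
`p` takes the values: 9 → 6 → 3

Answer: 3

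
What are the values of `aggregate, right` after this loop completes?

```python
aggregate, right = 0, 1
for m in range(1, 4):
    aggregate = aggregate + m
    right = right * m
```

Sum and factorial of 1 to 3
`aggregate, right` takes the values: (0, 1) → (1, 1) → (3, 1) → (3, 2) → (6, 2) → (6, 6)

Answer: 6, 6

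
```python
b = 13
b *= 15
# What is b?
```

Trace:
`b = 13` → b = 13
`b *= 15` → b = 195
So b = 195

Answer: 195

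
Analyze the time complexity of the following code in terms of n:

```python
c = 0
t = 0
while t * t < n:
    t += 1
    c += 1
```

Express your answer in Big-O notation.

Each loop level contributes: √n. Multiplying the contributions gives O(√n).

Answer: O(√n)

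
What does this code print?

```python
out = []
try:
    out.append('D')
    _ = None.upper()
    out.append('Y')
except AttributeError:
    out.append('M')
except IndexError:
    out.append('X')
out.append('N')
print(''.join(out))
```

Execution trace: 'D' (try body) → 'M' (except AttributeError) → 'N' (after the try/except). Output: DMN

Answer: DMN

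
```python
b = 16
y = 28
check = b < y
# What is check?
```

Trace:
`b = 16` → b = 16
`y = 28` → y = 28
`check = b < y` → check = True
So check = True

Answer: True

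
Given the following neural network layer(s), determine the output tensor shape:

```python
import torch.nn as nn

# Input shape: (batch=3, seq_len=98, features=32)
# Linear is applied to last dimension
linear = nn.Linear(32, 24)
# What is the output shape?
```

Input: (3, 98, 32) -> Output: (3, 98, 24)

Answer: (3, 98, 24)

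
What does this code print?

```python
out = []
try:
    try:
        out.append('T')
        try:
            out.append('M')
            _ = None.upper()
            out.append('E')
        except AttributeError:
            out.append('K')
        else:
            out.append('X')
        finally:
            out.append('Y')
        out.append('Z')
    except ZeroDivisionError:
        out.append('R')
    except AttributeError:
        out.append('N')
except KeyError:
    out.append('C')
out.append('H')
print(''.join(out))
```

Execution trace: 'T' (try body) → 'M' (inner try body) → 'K' (inner except AttributeError) → 'Y' (inner finally) → 'Z' (try body, no exception) → 'H' (after the try/except). Output: TMKYZH

Answer: TMKYZH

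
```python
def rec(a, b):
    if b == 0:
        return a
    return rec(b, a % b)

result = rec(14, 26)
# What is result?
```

rec(14, 26) -> rec(26, 14) -> rec(14, 12) -> rec(12, 2) -> rec(2, 0) -> 2

Answer: 2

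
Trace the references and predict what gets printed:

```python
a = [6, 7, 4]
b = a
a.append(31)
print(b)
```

Key concept: basic list aliasing.
Step by step:
`a = [6, 7, 4]` → a = [6, 7, 4]
`b = a` → b = [6, 7, 4] (same object as a)
`a.append(31)` → a = [6, 7, 4, 31] (same object as b); b = [6, 7, 4, 31] (same object as a)
`print(b)` → prints [6, 7, 4, 31]

Answer: [6, 7, 4, 31]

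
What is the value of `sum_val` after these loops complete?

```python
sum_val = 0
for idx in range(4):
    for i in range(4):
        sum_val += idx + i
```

Sum of all idx+i for idx,i in 4x4
`sum_val` takes the values: 0 → 1 → 3 → 6 → 7 → 9 → 12 → 16 → 18 → 21 → 25 → 30 → 33 → 37 → 42 → 48

Answer: 48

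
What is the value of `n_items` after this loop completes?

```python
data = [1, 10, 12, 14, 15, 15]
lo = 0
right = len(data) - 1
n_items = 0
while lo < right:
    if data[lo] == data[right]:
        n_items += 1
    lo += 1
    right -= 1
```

Count matching pairs from ends
`n_items` takes the values: 0

Answer: 0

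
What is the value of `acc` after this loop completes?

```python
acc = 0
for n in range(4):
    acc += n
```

Sum of 0 to 3 = 6
`acc` takes the values: 0 → 1 → 3 → 6

Answer: 6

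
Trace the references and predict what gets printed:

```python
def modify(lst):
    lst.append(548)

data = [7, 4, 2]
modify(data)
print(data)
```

Key concept: function modifies passed list.
Step by step:
`data = [7, 4, 2]` → data = [7, 4, 2]
`modify(data)` → data = [7, 4, 2, 548]
`print(data)` → prints [7, 4, 2, 548]

Answer: [7, 4, 2, 548]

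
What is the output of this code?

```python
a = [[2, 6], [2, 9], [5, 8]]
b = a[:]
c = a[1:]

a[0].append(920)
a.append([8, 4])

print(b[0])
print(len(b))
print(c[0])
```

Key concept: slice with nested mutation.
Step by step:
`a = [[2, 6], [2, 9], [5, 8]]` → a = [[2, 6], [2, 9], [5, 8]]
`b = a[:]` → b = [[2, 6], [2, 9], [5, 8]]
`c = a[1:]` → c = [[2, 9], [5, 8]]
`a[0].append(920)` → a = [[2, 6, 920], [2, 9], [5, 8]]; b = [[2, 6, 920], [2, 9], [5, 8]]
`a.append([8, 4])` → a = [[2, 6, 920], [2, 9], [5, 8], [8, 4]]
`print(b[0])` → prints [2, 6, 920]
`print(len(b))` → prints 3
`print(c[0])` → prints [2, 9]

Answer:
[2, 6, 920]
3
[2, 9]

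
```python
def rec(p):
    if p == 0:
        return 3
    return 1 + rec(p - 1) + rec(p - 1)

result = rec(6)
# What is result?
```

rec(p) = 1 + 2·rec(p-1), rec(0)=3. Closed form: (3+1)·2^6 - 1 = 255.

Answer: 255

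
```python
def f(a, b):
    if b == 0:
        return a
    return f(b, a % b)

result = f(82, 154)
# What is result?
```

f(82, 154) -> f(154, 82) -> f(82, 72) -> f(72, 10) -> f(10, 2) -> f(2, 0) -> 2

Answer: 2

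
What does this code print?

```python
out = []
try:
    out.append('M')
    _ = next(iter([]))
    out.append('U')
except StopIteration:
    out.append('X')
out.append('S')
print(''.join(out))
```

Execution trace: 'M' (try body) → 'X' (except StopIteration) → 'S' (after the try/except). Output: MXS

Answer: MXS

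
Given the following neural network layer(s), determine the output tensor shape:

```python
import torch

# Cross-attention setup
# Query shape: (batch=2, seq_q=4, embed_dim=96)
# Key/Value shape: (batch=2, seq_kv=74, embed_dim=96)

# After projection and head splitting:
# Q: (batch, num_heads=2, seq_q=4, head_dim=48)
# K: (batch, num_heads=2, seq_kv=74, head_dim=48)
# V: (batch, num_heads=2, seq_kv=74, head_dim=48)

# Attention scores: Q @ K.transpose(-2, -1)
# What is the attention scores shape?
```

Input: (2, 4, 96) -> Output: (2, 2, 4, 74)

Answer: (2, 2, 4, 74)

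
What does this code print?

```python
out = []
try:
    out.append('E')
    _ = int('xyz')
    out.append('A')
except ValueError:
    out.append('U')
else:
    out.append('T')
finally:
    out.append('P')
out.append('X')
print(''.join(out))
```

Execution trace: 'E' (try body) → 'U' (except ValueError) → 'P' (finally) → 'X' (after the try/except). Output: EUPX

Answer: EUPX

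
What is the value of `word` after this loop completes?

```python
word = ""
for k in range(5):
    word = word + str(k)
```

Concatenate digits 0 to 4
`word` takes the values: "" → "0" → "01" → "012" → "0123" → "01234"

Answer: "01234"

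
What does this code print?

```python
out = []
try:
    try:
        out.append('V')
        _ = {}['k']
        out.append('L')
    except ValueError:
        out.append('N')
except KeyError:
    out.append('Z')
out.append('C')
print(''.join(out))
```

Execution trace: 'V' (try body) → 'Z' (outer except KeyError) → 'C' (after the try/except). Output: VZC

Answer: VZC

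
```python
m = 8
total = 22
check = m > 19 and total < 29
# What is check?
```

Trace:
`m = 8` → m = 8
`total = 22` → total = 22
`check = m > 19 and total < 29` → check = False
So check = False

Answer: False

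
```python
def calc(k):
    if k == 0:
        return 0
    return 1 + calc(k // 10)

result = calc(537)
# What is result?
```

Count of digits of 537: 3

Answer: 3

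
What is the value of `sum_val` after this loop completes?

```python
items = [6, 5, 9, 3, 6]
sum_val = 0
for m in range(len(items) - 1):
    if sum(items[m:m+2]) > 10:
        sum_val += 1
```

Count windows with sum > 10
`sum_val` takes the values: 0 → 1 → 2 → 3

Answer: 3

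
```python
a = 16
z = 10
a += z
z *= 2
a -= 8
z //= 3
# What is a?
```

Trace:
`a = 16` → a = 16
`z = 10` → z = 10
`a += z` → a = 26
`z *= 2` → z = 20
`a -= 8` → a = 18
`z //= 3` → z = 6
So a = 18

Answer: 18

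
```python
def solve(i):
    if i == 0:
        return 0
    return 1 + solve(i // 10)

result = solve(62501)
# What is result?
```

Count of digits of 62501: 5

Answer: 5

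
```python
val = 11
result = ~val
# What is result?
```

Trace:
`val = 11` → val = 11
`result = ~val` → result = -12
So result = -12

Answer: -12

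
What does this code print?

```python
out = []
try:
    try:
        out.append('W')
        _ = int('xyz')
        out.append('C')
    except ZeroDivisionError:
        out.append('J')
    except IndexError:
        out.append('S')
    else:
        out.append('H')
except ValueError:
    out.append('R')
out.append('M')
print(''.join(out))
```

Execution trace: 'W' (try body) → 'R' (outer except ValueError) → 'M' (after the try/except). Output: WRM

Answer: WRM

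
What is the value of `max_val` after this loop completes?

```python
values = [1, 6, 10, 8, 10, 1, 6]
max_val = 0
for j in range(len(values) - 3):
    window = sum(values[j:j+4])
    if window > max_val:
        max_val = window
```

Max sum of 4-element window in [1, 6, 10, 8, 10, 1, 6]
`max_val` takes the values: 0 → 25 → 34

Answer: 34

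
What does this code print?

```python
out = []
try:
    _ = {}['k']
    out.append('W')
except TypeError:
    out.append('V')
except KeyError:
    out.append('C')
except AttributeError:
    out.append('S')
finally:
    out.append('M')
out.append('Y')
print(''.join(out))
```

Execution trace: 'C' (except KeyError) → 'M' (finally) → 'Y' (after the try/except). Output: CMY

Answer: CMY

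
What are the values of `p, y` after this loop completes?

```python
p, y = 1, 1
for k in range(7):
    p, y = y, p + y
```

Fibonacci: after 7 iterations
`p, y` takes the values: (1, 1) → (1, 2) → (2, 3) → (3, 5) → (5, 8) → (8, 13) → (13, 21) → (21, 34)

Answer: 21, 34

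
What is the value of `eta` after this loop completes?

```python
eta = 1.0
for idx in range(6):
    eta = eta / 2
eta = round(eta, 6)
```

Halving LR 6 times: 1 / 2^6
`eta` takes the values: 1.0 → 0.5 → 0.25 → 0.125 → 0.0625 → 0.03125 → 0.015625

Answer: 0.015625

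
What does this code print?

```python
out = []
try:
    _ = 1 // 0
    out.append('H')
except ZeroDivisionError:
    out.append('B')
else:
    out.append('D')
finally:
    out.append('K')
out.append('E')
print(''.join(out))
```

Execution trace: 'B' (except ZeroDivisionError) → 'K' (finally) → 'E' (after the try/except). Output: BKE

Answer: BKE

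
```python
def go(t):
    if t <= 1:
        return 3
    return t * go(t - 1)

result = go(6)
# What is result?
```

go(6) = 6 * 5 * 4 * 3 * 2 * 3 = 2160

Answer: 2160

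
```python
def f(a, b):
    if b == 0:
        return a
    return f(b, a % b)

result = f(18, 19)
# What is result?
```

f(18, 19) -> f(19, 18) -> f(18, 1) -> f(1, 0) -> 1

Answer: 1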